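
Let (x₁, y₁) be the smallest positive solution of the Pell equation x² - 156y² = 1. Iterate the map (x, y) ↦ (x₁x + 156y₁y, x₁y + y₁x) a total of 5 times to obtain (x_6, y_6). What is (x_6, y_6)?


Step 1: Find the fundamental solution (x₁, y₁) of x² - 156y² = 1.
  Expand √156 as a continued fraction. a₀ = ⌊√156⌋ = 12; iterate m_{k+1} = d_k·a_k − m_k, d_{k+1} = (156 − m_{k+1}²)/d_k, a_{k+1} = ⌊(a₀ + m_{k+1})/d_{k+1}⌋ (starting m₀ = 0, d₀ = 1), with convergents p_k = a_k·p_{k-1} + p_{k-2}, q_k = a_k·q_{k-1} + q_{k-2} (p₋₁ = 1, q₋₁ = 0):
  k = 0: a₀ = 12; p₀/q₀ = 12/1; p₀² − 156·q₀² = 144 − 156 = -12.
  k = 1: m = 12, d = 12, a = ⌊(12 + 12)/12⌋ = 2; p/q = (2·12 + 1)/(2·1 + 0) = 25/2; p² − 156·q² = 625 − 624 = 1.
  The first convergent with p² − 156·q² = 1 gives the fundamental solution (x₁, y₁) = (25, 2).
Step 2: Apply the recurrence (x_{n+1}, y_{n+1}) = (x₁x_n + 156y₁y_n, x₁y_n + y₁x_n) repeatedly.
  From (x_1, y_1) = (25, 2): x_2 = 25·25 + 156·2·2 = 1249; y_2 = 25·2 + 2·25 = 100.
  From (x_2, y_2) = (1249, 100): x_3 = 25·1249 + 156·2·100 = 62425; y_3 = 25·100 + 2·1249 = 4998.
  From (x_3, y_3) = (62425, 4998): x_4 = 25·62425 + 156·2·4998 = 3120001; y_4 = 25·4998 + 2·62425 = 249800.
  From (x_4, y_4) = (3120001, 249800): x_5 = 25·3120001 + 156·2·249800 = 155937625; y_5 = 25·249800 + 2·3120001 = 12485002.
  From (x_5, y_5) = (155937625, 12485002): x_6 = 25·155937625 + 156·2·12485002 = 7793761249; y_6 = 25·12485002 + 2·155937625 = 624000300.
Step 3: Verify x_6² - 156·y_6² = 60742714406414040001 - 60742714406414040000 = 1 (should be 1). ✓

(x_1, y_1) = (25, 2); (x_6, y_6) = (7793761249, 624000300).


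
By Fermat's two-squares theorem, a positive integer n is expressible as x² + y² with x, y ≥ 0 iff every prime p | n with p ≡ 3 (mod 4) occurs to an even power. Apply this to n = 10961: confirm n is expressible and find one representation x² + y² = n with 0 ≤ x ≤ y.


Step 1: Factor n = 10961 = 97 · 113.
Step 2: Check the mod-4 condition on each prime factor: 97 ≡ 1 (mod 4), exponent 1; 113 ≡ 1 (mod 4), exponent 1.
All primes ≡ 3 (mod 4) appear to even exponent (or don't appear), so by the two-squares theorem n IS expressible as a sum of two squares.
Step 3: Build a representation. Here n = 97 · 113 is a product of primes ≡ 1 (mod 4). Each prime p ≡ 1 (mod 4) is itself a sum of two squares; find a² by testing p − a² for a perfect square:
  97: 97 − 1² = 96, 97 − 2² = 93, 97 − 3² = 88, 97 − 4² = 81 = 9² ⇒ 97 = 4² + 9².
  113: 113 − 1² = 112, 113 − 2² = 109, 113 − 3² = 104, 113 − 4² = 97, 113 − 5² = 88, 113 − 6² = 77, 113 − 7² = 64 = 8² ⇒ 113 = 7² + 8².
  Combine using the Brahmagupta–Fibonacci identity (a² + b²)(c² + d²) = (ac − bd)² + (ad + bc)² = (ac + bd)² + (ad − bc)²:
  97 · 113 = 10961: from (4² + 9²)(7² + 8²), take (4·7 − 9·8, 4·8 + 9·7) = (28 − 72, 32 + 63) = (-44, 95); dropping signs (only squares matter) gives (44, 95); check 44² + 95² = 1936 + 9025 = 10961 ✓.
Step 4: Order so x ≤ y and verify: 44² + 95² = 1936 + 9025 = 10961 = n. ✓

n = 10961 = 44² + 95² (one valid representation with x ≤ y).


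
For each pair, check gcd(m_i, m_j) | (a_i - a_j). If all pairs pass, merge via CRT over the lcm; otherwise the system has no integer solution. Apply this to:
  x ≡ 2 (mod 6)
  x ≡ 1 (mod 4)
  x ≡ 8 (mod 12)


Moduli 6, 4, 12 are not pairwise coprime, so CRT works modulo lcm(m_i) when all pairwise compatibility conditions hold.
Pairwise compatibility: gcd(m_i, m_j) must divide a_i - a_j for every pair.
Merge one congruence at a time:
  Start: x ≡ 2 (mod 6).
  Combine with x ≡ 1 (mod 4): gcd(6, 4) = 2, and 1 - 2 = -1 is NOT divisible by 2.
    ⇒ system is inconsistent (no integer solution).

No solution (the system is inconsistent).


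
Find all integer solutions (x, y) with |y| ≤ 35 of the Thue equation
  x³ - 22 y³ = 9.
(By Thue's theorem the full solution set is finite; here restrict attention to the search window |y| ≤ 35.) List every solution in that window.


The equation is x³ - 22y³ = 9. For fixed y, x³ = 22·y³ + 9, so a solution requires the RHS to be a perfect cube.
Strategy: iterate y from -35 to 35, compute RHS = 22·y³ + 9, and check whether it is a (positive or negative) perfect cube.
Check small values of y:
  y = 0: RHS = 9 is not a perfect cube.
  y = 1: RHS = 31 is not a perfect cube.
  y = -1: RHS = -13 is not a perfect cube.
  y = 2: RHS = 185 is not a perfect cube.
  y = -2: RHS = -167 is not a perfect cube.
  y = 3: RHS = 603 is not a perfect cube.
  y = -3: RHS = -585 is not a perfect cube.
Continuing the search up to |y| = 35 finds no solutions either.
No (x, y) in the scanned range satisfies the equation.

No integer solutions with |y| ≤ 35.


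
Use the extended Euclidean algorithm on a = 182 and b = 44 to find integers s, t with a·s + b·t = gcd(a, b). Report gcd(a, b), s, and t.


Euclidean algorithm on (182, 44) — divide until remainder is 0:
  182 = 4 · 44 + 6
  44 = 7 · 6 + 2
  6 = 3 · 2 + 0
gcd(182, 44) = 2.
Track Bezout coefficients alongside the remainders: start with r₀ = 182 = a·1 + b·0 (s = 1, t = 0) and r₁ = 44 = a·0 + b·1 (s = 0, t = 1); each new remainder r_{k+1} = r_{k-1} − q_k·r_k inherits s_{k+1} = s_{k-1} − q_k·s_k, t_{k+1} = t_{k-1} − q_k·t_k, so r_k = a·s_k + b·t_k at every step:
  q = 4: r = 6, s = 1 − 4·0 = 1, t = 0 − 4·1 = -4  (check: 182·1 + 44·(-4) = 6)
  q = 7: r = 2, s = 0 − 7·1 = -7, t = 1 − 7·(-4) = 29  (check: 182·(-7) + 44·29 = 2)
The row with r = 2 (the gcd) gives the Bezout coefficients s = -7, t = 29.
Result: 182 · (-7) + 44 · (29) = 2.

gcd(182, 44) = 2; s = -7, t = 29 (check: 182·(-7) + 44·29 = 2).


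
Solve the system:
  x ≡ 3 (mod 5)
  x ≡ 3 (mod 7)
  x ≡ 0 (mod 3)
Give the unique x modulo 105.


Moduli 5, 7, 3 are pairwise coprime; by CRT there is a unique solution modulo M = 5 · 7 · 3 = 105.
Solve pairwise, accumulating the modulus:
  Start with x ≡ 3 (mod 5).
  Combine with x ≡ 3 (mod 7): since gcd(5, 7) = 1, we get a unique residue mod 35.
    Write x = 3 + 5·t and substitute into x ≡ 3 (mod 7): 5·t ≡ 3 − 3 = 0 (mod 7).
    The inverse of 5 mod 7 is 3 (since 5·3 = 15 = 2·7 + 1), so t ≡ 3·0 = 0 ≡ 0 (mod 7).
    Then x = 3 + 5·0 = 3, valid modulo lcm(5, 7) = 35: x ≡ 3 (mod 35).
  Combine with x ≡ 0 (mod 3): since gcd(35, 3) = 1, we get a unique residue mod 105.
    Write x = 3 + 35·t and substitute into x ≡ 0 (mod 3): 35·t ≡ 0 − 3 = -3 (mod 3).
    Reduce coefficients mod 3: 2·t ≡ 0 (mod 3).
    The inverse of 2 mod 3 is 2 (since 2·2 = 4 = 1·3 + 1), so t ≡ 2·0 = 0 ≡ 0 (mod 3).
    Then x = 3 + 35·0 = 3, valid modulo lcm(35, 3) = 105: x ≡ 3 (mod 105).
Verify: 3 mod 5 = 3 ✓, 3 mod 7 = 3 ✓, 3 mod 3 = 0 ✓.

x ≡ 3 (mod 105).


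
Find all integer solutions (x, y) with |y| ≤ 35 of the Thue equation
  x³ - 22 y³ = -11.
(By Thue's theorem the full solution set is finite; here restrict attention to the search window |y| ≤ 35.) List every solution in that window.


The equation is x³ - 22y³ = -11. For fixed y, x³ = 22·y³ − 11, so a solution requires the RHS to be a perfect cube.
Strategy: iterate y from -35 to 35, compute RHS = 22·y³ − 11, and check whether it is a (positive or negative) perfect cube.
Check small values of y:
  y = 0: RHS = -11 is not a perfect cube.
  y = 1: RHS = 11 is not a perfect cube.
  y = -1: RHS = -33 is not a perfect cube.
  y = 2: RHS = 165 is not a perfect cube.
  y = -2: RHS = -187 is not a perfect cube.
  y = 3: RHS = 583 is not a perfect cube.
  y = -3: RHS = -605 is not a perfect cube.
Continuing the search up to |y| = 35 finds no solutions either.
No (x, y) in the scanned range satisfies the equation.

No integer solutions with |y| ≤ 35.


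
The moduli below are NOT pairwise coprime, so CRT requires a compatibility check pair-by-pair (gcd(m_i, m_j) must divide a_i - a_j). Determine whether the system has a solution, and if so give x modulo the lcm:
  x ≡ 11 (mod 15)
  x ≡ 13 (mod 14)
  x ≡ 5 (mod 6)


Moduli 15, 14, 6 are not pairwise coprime, so CRT works modulo lcm(m_i) when all pairwise compatibility conditions hold.
Pairwise compatibility: gcd(m_i, m_j) must divide a_i - a_j for every pair.
Merge one congruence at a time:
  Start: x ≡ 11 (mod 15).
  Combine with x ≡ 13 (mod 14): gcd(15, 14) = 1; 13 - 11 = 2, which IS divisible by 1, so compatible.
    Write x = 11 + 15·t and substitute into x ≡ 13 (mod 14): 15·t ≡ 13 − 11 = 2 (mod 14).
    Reduce coefficients mod 14: 1·t ≡ 2 (mod 14).
    So t ≡ 2 (mod 14).
    Then x = 11 + 15·2 = 41, valid modulo lcm(15, 14) = 210: x ≡ 41 (mod 210).
  Combine with x ≡ 5 (mod 6): gcd(210, 6) = 6; 5 - 41 = -36, which IS divisible by 6, so compatible.
    Write x = 41 + 210·t and substitute into x ≡ 5 (mod 6): 210·t ≡ 5 − 41 = -36 (mod 6).
    Divide the congruence (and modulus) by g = 6: 35·t ≡ -6 (mod 1).
    Modulo 1 every t works; take t = 0.
    Then x = 41 + 210·0 = 41, valid modulo lcm(210, 6) = 210: x ≡ 41 (mod 210).
Verify: 41 mod 15 = 11, 41 mod 14 = 13, 41 mod 6 = 5.

x ≡ 41 (mod 210).


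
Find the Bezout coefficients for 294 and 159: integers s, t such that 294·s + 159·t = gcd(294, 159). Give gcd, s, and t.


Euclidean algorithm on (294, 159) — divide until remainder is 0:
  294 = 1 · 159 + 135
  159 = 1 · 135 + 24
  135 = 5 · 24 + 15
  24 = 1 · 15 + 9
  15 = 1 · 9 + 6
  9 = 1 · 6 + 3
  6 = 2 · 3 + 0
gcd(294, 159) = 3.
Track Bezout coefficients alongside the remainders: start with r₀ = 294 = a·1 + b·0 (s = 1, t = 0) and r₁ = 159 = a·0 + b·1 (s = 0, t = 1); each new remainder r_{k+1} = r_{k-1} − q_k·r_k inherits s_{k+1} = s_{k-1} − q_k·s_k, t_{k+1} = t_{k-1} − q_k·t_k, so r_k = a·s_k + b·t_k at every step:
  q = 1: r = 135, s = 1 − 1·0 = 1, t = 0 − 1·1 = -1  (check: 294·1 + 159·(-1) = 135)
  q = 1: r = 24, s = 0 − 1·1 = -1, t = 1 − 1·(-1) = 2  (check: 294·(-1) + 159·2 = 24)
  q = 5: r = 15, s = 1 − 5·(-1) = 6, t = -1 − 5·2 = -11  (check: 294·6 + 159·(-11) = 15)
  q = 1: r = 9, s = -1 − 1·6 = -7, t = 2 − 1·(-11) = 13  (check: 294·(-7) + 159·13 = 9)
  q = 1: r = 6, s = 6 − 1·(-7) = 13, t = -11 − 1·13 = -24  (check: 294·13 + 159·(-24) = 6)
  q = 1: r = 3, s = -7 − 1·13 = -20, t = 13 − 1·(-24) = 37  (check: 294·(-20) + 159·37 = 3)
The row with r = 3 (the gcd) gives the Bezout coefficients s = -20, t = 37.
Result: 294 · (-20) + 159 · (37) = 3.

gcd(294, 159) = 3; s = -20, t = 37 (check: 294·(-20) + 159·37 = 3).


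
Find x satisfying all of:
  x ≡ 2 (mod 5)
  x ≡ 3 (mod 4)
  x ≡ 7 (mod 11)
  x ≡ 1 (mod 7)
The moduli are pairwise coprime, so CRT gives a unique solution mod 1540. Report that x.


Product of moduli M = 5 · 4 · 11 · 7 = 1540.
Merge one congruence at a time:
  Start: x ≡ 2 (mod 5).
  Combine with x ≡ 3 (mod 4); new modulus lcm = 20.
    Write x = 2 + 5·t and substitute into x ≡ 3 (mod 4): 5·t ≡ 3 − 2 = 1 (mod 4).
    Reduce coefficients mod 4: 1·t ≡ 1 (mod 4).
    So t ≡ 1 (mod 4).
    Then x = 2 + 5·1 = 7, valid modulo lcm(5, 4) = 20: x ≡ 7 (mod 20).
  Combine with x ≡ 7 (mod 11); new modulus lcm = 220.
    Write x = 7 + 20·t and substitute into x ≡ 7 (mod 11): 20·t ≡ 7 − 7 = 0 (mod 11).
    Reduce coefficients mod 11: 9·t ≡ 0 (mod 11).
    The inverse of 9 mod 11 is 5 (since 9·5 = 45 = 4·11 + 1), so t ≡ 5·0 = 0 ≡ 0 (mod 11).
    Then x = 7 + 20·0 = 7, valid modulo lcm(20, 11) = 220: x ≡ 7 (mod 220).
  Combine with x ≡ 1 (mod 7); new modulus lcm = 1540.
    Write x = 7 + 220·t and substitute into x ≡ 1 (mod 7): 220·t ≡ 1 − 7 = -6 (mod 7).
    Reduce coefficients mod 7: 3·t ≡ 1 (mod 7).
    The inverse of 3 mod 7 is 5 (since 3·5 = 15 = 2·7 + 1), so t ≡ 5·1 = 5 ≡ 5 (mod 7).
    Then x = 7 + 220·5 = 1107, valid modulo lcm(220, 7) = 1540: x ≡ 1107 (mod 1540).
Verify against each original: 1107 mod 5 = 2, 1107 mod 4 = 3, 1107 mod 11 = 7, 1107 mod 7 = 1.

x ≡ 1107 (mod 1540).


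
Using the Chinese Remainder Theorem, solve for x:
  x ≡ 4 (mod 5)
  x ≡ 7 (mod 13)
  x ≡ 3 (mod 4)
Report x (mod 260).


Moduli 5, 13, 4 are pairwise coprime; by CRT there is a unique solution modulo M = 5 · 13 · 4 = 260.
Solve pairwise, accumulating the modulus:
  Start with x ≡ 4 (mod 5).
  Combine with x ≡ 7 (mod 13): since gcd(5, 13) = 1, we get a unique residue mod 65.
    Write x = 4 + 5·t and substitute into x ≡ 7 (mod 13): 5·t ≡ 7 − 4 = 3 (mod 13).
    The inverse of 5 mod 13 is 8 (since 5·8 = 40 = 3·13 + 1), so t ≡ 8·3 = 24 ≡ 11 (mod 13).
    Then x = 4 + 5·11 = 59, valid modulo lcm(5, 13) = 65: x ≡ 59 (mod 65).
  Combine with x ≡ 3 (mod 4): since gcd(65, 4) = 1, we get a unique residue mod 260.
    Write x = 59 + 65·t and substitute into x ≡ 3 (mod 4): 65·t ≡ 3 − 59 = -56 (mod 4).
    Reduce coefficients mod 4: 1·t ≡ 0 (mod 4).
    So t ≡ 0 (mod 4).
    Then x = 59 + 65·0 = 59, valid modulo lcm(65, 4) = 260: x ≡ 59 (mod 260).
Verify: 59 mod 5 = 4 ✓, 59 mod 13 = 7 ✓, 59 mod 4 = 3 ✓.

x ≡ 59 (mod 260).


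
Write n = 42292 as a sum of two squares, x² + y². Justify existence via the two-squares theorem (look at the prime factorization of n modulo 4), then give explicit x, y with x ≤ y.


Step 1: Factor n = 42292 = 2^2 · 97 · 109.
Step 2: Check the mod-4 condition on each prime factor: 2 = 2 (special); 97 ≡ 1 (mod 4), exponent 1; 109 ≡ 1 (mod 4), exponent 1.
All primes ≡ 3 (mod 4) appear to even exponent (or don't appear), so by the two-squares theorem n IS expressible as a sum of two squares.
Step 3: Build a representation. Group n = k² · m with k = 2 and m = 97 · 109 = 10573 (a product of primes ≡ 1 (mod 4)); a representation of m scales to one of n via (k·x)² + (k·y)² = k²(x² + y²). Each prime p ≡ 1 (mod 4) is itself a sum of two squares; find a² by testing p − a² for a perfect square:
  97: 97 − 1² = 96, 97 − 2² = 93, 97 − 3² = 88, 97 − 4² = 81 = 9² ⇒ 97 = 4² + 9².
  109: 109 − 1² = 108, 109 − 2² = 105, 109 − 3² = 100 = 10² ⇒ 109 = 3² + 10².
  Combine using the Brahmagupta–Fibonacci identity (a² + b²)(c² + d²) = (ac − bd)² + (ad + bc)² = (ac + bd)² + (ad − bc)²:
  97 · 109 = 10573: from (4² + 9²)(3² + 10²), take (4·3 − 9·10, 4·10 + 9·3) = (12 − 90, 40 + 27) = (-78, 67); dropping signs (only squares matter) gives (78, 67); check 78² + 67² = 6084 + 4489 = 10573 ✓.
  Scale by k = 2: (2·78, 2·67) = (156, 134).
Step 4: Order so x ≤ y and verify: 134² + 156² = 17956 + 24336 = 42292 = n. ✓

n = 42292 = 134² + 156² (one valid representation with x ≤ y).


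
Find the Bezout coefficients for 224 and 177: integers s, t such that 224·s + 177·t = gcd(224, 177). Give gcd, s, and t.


Euclidean algorithm on (224, 177) — divide until remainder is 0:
  224 = 1 · 177 + 47
  177 = 3 · 47 + 36
  47 = 1 · 36 + 11
  36 = 3 · 11 + 3
  11 = 3 · 3 + 2
  3 = 1 · 2 + 1
  2 = 2 · 1 + 0
gcd(224, 177) = 1.
Track Bezout coefficients alongside the remainders: start with r₀ = 224 = a·1 + b·0 (s = 1, t = 0) and r₁ = 177 = a·0 + b·1 (s = 0, t = 1); each new remainder r_{k+1} = r_{k-1} − q_k·r_k inherits s_{k+1} = s_{k-1} − q_k·s_k, t_{k+1} = t_{k-1} − q_k·t_k, so r_k = a·s_k + b·t_k at every step:
  q = 1: r = 47, s = 1 − 1·0 = 1, t = 0 − 1·1 = -1  (check: 224·1 + 177·(-1) = 47)
  q = 3: r = 36, s = 0 − 3·1 = -3, t = 1 − 3·(-1) = 4  (check: 224·(-3) + 177·4 = 36)
  q = 1: r = 11, s = 1 − 1·(-3) = 4, t = -1 − 1·4 = -5  (check: 224·4 + 177·(-5) = 11)
  q = 3: r = 3, s = -3 − 3·4 = -15, t = 4 − 3·(-5) = 19  (check: 224·(-15) + 177·19 = 3)
  q = 3: r = 2, s = 4 − 3·(-15) = 49, t = -5 − 3·19 = -62  (check: 224·49 + 177·(-62) = 2)
  q = 1: r = 1, s = -15 − 1·49 = -64, t = 19 − 1·(-62) = 81  (check: 224·(-64) + 177·81 = 1)
The row with r = 1 (the gcd) gives the Bezout coefficients s = -64, t = 81.
Result: 224 · (-64) + 177 · (81) = 1.

gcd(224, 177) = 1; s = -64, t = 81 (check: 224·(-64) + 177·81 = 1).


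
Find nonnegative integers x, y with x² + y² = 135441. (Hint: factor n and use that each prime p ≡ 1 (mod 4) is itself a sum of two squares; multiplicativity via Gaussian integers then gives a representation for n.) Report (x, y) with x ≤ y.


Step 1: Factor n = 135441 = 3^2 · 101 · 149.
Step 2: Check the mod-4 condition on each prime factor: 3 ≡ 3 (mod 4), exponent 2 (must be even); 101 ≡ 1 (mod 4), exponent 1; 149 ≡ 1 (mod 4), exponent 1.
All primes ≡ 3 (mod 4) appear to even exponent (or don't appear), so by the two-squares theorem n IS expressible as a sum of two squares.
Step 3: Build a representation. Group n = k² · m with k = 3 and m = 101 · 149 = 15049 (a product of primes ≡ 1 (mod 4)); a representation of m scales to one of n via (k·x)² + (k·y)² = k²(x² + y²). Each prime p ≡ 1 (mod 4) is itself a sum of two squares; find a² by testing p − a² for a perfect square:
  101: 101 − 1² = 100 = 10² ⇒ 101 = 1² + 10².
  149: 149 − 1² = 148, 149 − 2² = 145, 149 − 3² = 140, 149 − 4² = 133, 149 − 5² = 124, 149 − 6² = 113, 149 − 7² = 100 = 10² ⇒ 149 = 7² + 10².
  Combine using the Brahmagupta–Fibonacci identity (a² + b²)(c² + d²) = (ac − bd)² + (ad + bc)² = (ac + bd)² + (ad − bc)²:
  101 · 149 = 15049: from (1² + 10²)(7² + 10²), take (1·7 − 10·10, 1·10 + 10·7) = (7 − 100, 10 + 70) = (-93, 80); dropping signs (only squares matter) gives (93, 80); check 93² + 80² = 8649 + 6400 = 15049 ✓.
  Scale by k = 3: (3·93, 3·80) = (279, 240).
Step 4: Order so x ≤ y and verify: 240² + 279² = 57600 + 77841 = 135441 = n. ✓

n = 135441 = 240² + 279² (one valid representation with x ≤ y).


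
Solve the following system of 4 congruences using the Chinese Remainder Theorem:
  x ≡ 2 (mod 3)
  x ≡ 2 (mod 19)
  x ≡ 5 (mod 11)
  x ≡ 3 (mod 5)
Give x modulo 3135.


Product of moduli M = 3 · 19 · 11 · 5 = 3135.
Merge one congruence at a time:
  Start: x ≡ 2 (mod 3).
  Combine with x ≡ 2 (mod 19); new modulus lcm = 57.
    Write x = 2 + 3·t and substitute into x ≡ 2 (mod 19): 3·t ≡ 2 − 2 = 0 (mod 19).
    The inverse of 3 mod 19 is 13 (since 3·13 = 39 = 2·19 + 1), so t ≡ 13·0 = 0 ≡ 0 (mod 19).
    Then x = 2 + 3·0 = 2, valid modulo lcm(3, 19) = 57: x ≡ 2 (mod 57).
  Combine with x ≡ 5 (mod 11); new modulus lcm = 627.
    Write x = 2 + 57·t and substitute into x ≡ 5 (mod 11): 57·t ≡ 5 − 2 = 3 (mod 11).
    Reduce coefficients mod 11: 2·t ≡ 3 (mod 11).
    The inverse of 2 mod 11 is 6 (since 2·6 = 12 = 1·11 + 1), so t ≡ 6·3 = 18 ≡ 7 (mod 11).
    Then x = 2 + 57·7 = 401, valid modulo lcm(57, 11) = 627: x ≡ 401 (mod 627).
  Combine with x ≡ 3 (mod 5); new modulus lcm = 3135.
    Write x = 401 + 627·t and substitute into x ≡ 3 (mod 5): 627·t ≡ 3 − 401 = -398 (mod 5).
    Reduce coefficients mod 5: 2·t ≡ 2 (mod 5).
    The inverse of 2 mod 5 is 3 (since 2·3 = 6 = 1·5 + 1), so t ≡ 3·2 = 6 ≡ 1 (mod 5).
    Then x = 401 + 627·1 = 1028, valid modulo lcm(627, 5) = 3135: x ≡ 1028 (mod 3135).
Verify against each original: 1028 mod 3 = 2, 1028 mod 19 = 2, 1028 mod 11 = 5, 1028 mod 5 = 3.

x ≡ 1028 (mod 3135).


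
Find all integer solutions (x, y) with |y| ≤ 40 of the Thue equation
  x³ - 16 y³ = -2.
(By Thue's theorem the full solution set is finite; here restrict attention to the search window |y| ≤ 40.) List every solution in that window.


The equation is x³ - 16y³ = -2. For fixed y, x³ = 16·y³ − 2, so a solution requires the RHS to be a perfect cube.
Strategy: iterate y from -40 to 40, compute RHS = 16·y³ − 2, and check whether it is a (positive or negative) perfect cube.
Check small values of y:
  y = 0: RHS = -2 is not a perfect cube.
  y = 1: RHS = 14 is not a perfect cube.
  y = -1: RHS = -18 is not a perfect cube.
  y = 2: RHS = 126 is not a perfect cube.
  y = -2: RHS = -130 is not a perfect cube.
  y = 3: RHS = 430 is not a perfect cube.
  y = -3: RHS = -434 is not a perfect cube.
Continuing the search up to |y| = 40 finds no solutions either.
No (x, y) in the scanned range satisfies the equation.

No integer solutions with |y| ≤ 40.


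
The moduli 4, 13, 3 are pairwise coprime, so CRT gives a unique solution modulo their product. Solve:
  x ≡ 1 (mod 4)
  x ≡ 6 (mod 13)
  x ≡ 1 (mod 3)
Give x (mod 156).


Moduli 4, 13, 3 are pairwise coprime; by CRT there is a unique solution modulo M = 4 · 13 · 3 = 156.
Solve pairwise, accumulating the modulus:
  Start with x ≡ 1 (mod 4).
  Combine with x ≡ 6 (mod 13): since gcd(4, 13) = 1, we get a unique residue mod 52.
    Write x = 1 + 4·t and substitute into x ≡ 6 (mod 13): 4·t ≡ 6 − 1 = 5 (mod 13).
    The inverse of 4 mod 13 is 10 (since 4·10 = 40 = 3·13 + 1), so t ≡ 10·5 = 50 ≡ 11 (mod 13).
    Then x = 1 + 4·11 = 45, valid modulo lcm(4, 13) = 52: x ≡ 45 (mod 52).
  Combine with x ≡ 1 (mod 3): since gcd(52, 3) = 1, we get a unique residue mod 156.
    Write x = 45 + 52·t and substitute into x ≡ 1 (mod 3): 52·t ≡ 1 − 45 = -44 (mod 3).
    Reduce coefficients mod 3: 1·t ≡ 1 (mod 3).
    So t ≡ 1 (mod 3).
    Then x = 45 + 52·1 = 97, valid modulo lcm(52, 3) = 156: x ≡ 97 (mod 156).
Verify: 97 mod 4 = 1 ✓, 97 mod 13 = 6 ✓, 97 mod 3 = 1 ✓.

x ≡ 97 (mod 156).


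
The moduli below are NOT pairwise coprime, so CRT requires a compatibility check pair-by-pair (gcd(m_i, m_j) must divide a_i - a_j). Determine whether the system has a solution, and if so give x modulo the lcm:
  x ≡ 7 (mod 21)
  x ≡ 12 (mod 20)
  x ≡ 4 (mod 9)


Moduli 21, 20, 9 are not pairwise coprime, so CRT works modulo lcm(m_i) when all pairwise compatibility conditions hold.
Pairwise compatibility: gcd(m_i, m_j) must divide a_i - a_j for every pair.
Merge one congruence at a time:
  Start: x ≡ 7 (mod 21).
  Combine with x ≡ 12 (mod 20): gcd(21, 20) = 1; 12 - 7 = 5, which IS divisible by 1, so compatible.
    Write x = 7 + 21·t and substitute into x ≡ 12 (mod 20): 21·t ≡ 12 − 7 = 5 (mod 20).
    Reduce coefficients mod 20: 1·t ≡ 5 (mod 20).
    So t ≡ 5 (mod 20).
    Then x = 7 + 21·5 = 112, valid modulo lcm(21, 20) = 420: x ≡ 112 (mod 420).
  Combine with x ≡ 4 (mod 9): gcd(420, 9) = 3; 4 - 112 = -108, which IS divisible by 3, so compatible.
    Write x = 112 + 420·t and substitute into x ≡ 4 (mod 9): 420·t ≡ 4 − 112 = -108 (mod 9).
    Divide the congruence (and modulus) by g = 3: 140·t ≡ -36 (mod 3).
    Reduce coefficients mod 3: 2·t ≡ 0 (mod 3).
    The inverse of 2 mod 3 is 2 (since 2·2 = 4 = 1·3 + 1), so t ≡ 2·0 = 0 ≡ 0 (mod 3).
    Then x = 112 + 420·0 = 112, valid modulo lcm(420, 9) = 1260: x ≡ 112 (mod 1260).
Verify: 112 mod 21 = 7, 112 mod 20 = 12, 112 mod 9 = 4.

x ≡ 112 (mod 1260).


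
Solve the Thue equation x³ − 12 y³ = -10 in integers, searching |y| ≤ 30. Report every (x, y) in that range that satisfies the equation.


The equation is x³ - 12y³ = -10. For fixed y, x³ = 12·y³ − 10, so a solution requires the RHS to be a perfect cube.
Strategy: iterate y from -30 to 30, compute RHS = 12·y³ − 10, and check whether it is a (positive or negative) perfect cube.
Check small values of y:
  y = 0: RHS = -10 is not a perfect cube.
  y = 1: RHS = 2 is not a perfect cube.
  y = -1: RHS = -22 is not a perfect cube.
  y = 2: RHS = 86 is not a perfect cube.
  y = -2: RHS = -106 is not a perfect cube.
  y = 3: RHS = 314 is not a perfect cube.
  y = -3: RHS = -334 is not a perfect cube.
Continuing the search up to |y| = 30 finds no solutions either.
No (x, y) in the scanned range satisfies the equation.

No integer solutions with |y| ≤ 30.


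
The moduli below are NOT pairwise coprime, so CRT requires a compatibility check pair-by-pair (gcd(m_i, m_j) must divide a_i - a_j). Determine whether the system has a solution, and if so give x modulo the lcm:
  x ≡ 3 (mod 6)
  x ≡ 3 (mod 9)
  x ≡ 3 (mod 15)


Moduli 6, 9, 15 are not pairwise coprime, so CRT works modulo lcm(m_i) when all pairwise compatibility conditions hold.
Pairwise compatibility: gcd(m_i, m_j) must divide a_i - a_j for every pair.
Merge one congruence at a time:
  Start: x ≡ 3 (mod 6).
  Combine with x ≡ 3 (mod 9): gcd(6, 9) = 3; 3 - 3 = 0, which IS divisible by 3, so compatible.
    Write x = 3 + 6·t and substitute into x ≡ 3 (mod 9): 6·t ≡ 3 − 3 = 0 (mod 9).
    Divide the congruence (and modulus) by g = 3: 2·t ≡ 0 (mod 3).
    The inverse of 2 mod 3 is 2 (since 2·2 = 4 = 1·3 + 1), so t ≡ 2·0 = 0 ≡ 0 (mod 3).
    Then x = 3 + 6·0 = 3, valid modulo lcm(6, 9) = 18: x ≡ 3 (mod 18).
  Combine with x ≡ 3 (mod 15): gcd(18, 15) = 3; 3 - 3 = 0, which IS divisible by 3, so compatible.
    Write x = 3 + 18·t and substitute into x ≡ 3 (mod 15): 18·t ≡ 3 − 3 = 0 (mod 15).
    Divide the congruence (and modulus) by g = 3: 6·t ≡ 0 (mod 5).
    Reduce coefficients mod 5: 1·t ≡ 0 (mod 5).
    So t ≡ 0 (mod 5).
    Then x = 3 + 18·0 = 3, valid modulo lcm(18, 15) = 90: x ≡ 3 (mod 90).
Verify: 3 mod 6 = 3, 3 mod 9 = 3, 3 mod 15 = 3.

x ≡ 3 (mod 90).


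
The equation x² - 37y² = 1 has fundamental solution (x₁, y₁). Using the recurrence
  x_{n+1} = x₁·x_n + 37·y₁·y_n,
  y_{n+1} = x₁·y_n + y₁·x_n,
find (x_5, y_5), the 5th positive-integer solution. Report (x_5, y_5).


Step 1: Find the fundamental solution (x₁, y₁) of x² - 37y² = 1.
  Expand √37 as a continued fraction. a₀ = ⌊√37⌋ = 6; iterate m_{k+1} = d_k·a_k − m_k, d_{k+1} = (37 − m_{k+1}²)/d_k, a_{k+1} = ⌊(a₀ + m_{k+1})/d_{k+1}⌋ (starting m₀ = 0, d₀ = 1), with convergents p_k = a_k·p_{k-1} + p_{k-2}, q_k = a_k·q_{k-1} + q_{k-2} (p₋₁ = 1, q₋₁ = 0):
  k = 0: a₀ = 6; p₀/q₀ = 6/1; p₀² − 37·q₀² = 36 − 37 = -1.
  k = 1: m = 6, d = 1, a = ⌊(6 + 6)/1⌋ = 12; p/q = (12·6 + 1)/(12·1 + 0) = 73/12; p² − 37·q² = 5329 − 5328 = 1.
  The first convergent with p² − 37·q² = 1 gives the fundamental solution (x₁, y₁) = (73, 12).
Step 2: Apply the recurrence (x_{n+1}, y_{n+1}) = (x₁x_n + 37y₁y_n, x₁y_n + y₁x_n) repeatedly.
  From (x_1, y_1) = (73, 12): x_2 = 73·73 + 37·12·12 = 10657; y_2 = 73·12 + 12·73 = 1752.
  From (x_2, y_2) = (10657, 1752): x_3 = 73·10657 + 37·12·1752 = 1555849; y_3 = 73·1752 + 12·10657 = 255780.
  From (x_3, y_3) = (1555849, 255780): x_4 = 73·1555849 + 37·12·255780 = 227143297; y_4 = 73·255780 + 12·1555849 = 37342128.
  From (x_4, y_4) = (227143297, 37342128): x_5 = 73·227143297 + 37·12·37342128 = 33161365513; y_5 = 73·37342128 + 12·227143297 = 5451694908.
Step 3: Verify x_5² - 37·y_5² = 1099676162686785753169 - 1099676162686785753168 = 1 (should be 1). ✓

(x_1, y_1) = (73, 12); (x_5, y_5) = (33161365513, 5451694908).


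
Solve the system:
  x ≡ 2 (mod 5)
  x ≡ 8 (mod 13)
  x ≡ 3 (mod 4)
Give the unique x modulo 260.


Moduli 5, 13, 4 are pairwise coprime; by CRT there is a unique solution modulo M = 5 · 13 · 4 = 260.
Solve pairwise, accumulating the modulus:
  Start with x ≡ 2 (mod 5).
  Combine with x ≡ 8 (mod 13): since gcd(5, 13) = 1, we get a unique residue mod 65.
    Write x = 2 + 5·t and substitute into x ≡ 8 (mod 13): 5·t ≡ 8 − 2 = 6 (mod 13).
    The inverse of 5 mod 13 is 8 (since 5·8 = 40 = 3·13 + 1), so t ≡ 8·6 = 48 ≡ 9 (mod 13).
    Then x = 2 + 5·9 = 47, valid modulo lcm(5, 13) = 65: x ≡ 47 (mod 65).
  Combine with x ≡ 3 (mod 4): since gcd(65, 4) = 1, we get a unique residue mod 260.
    Write x = 47 + 65·t and substitute into x ≡ 3 (mod 4): 65·t ≡ 3 − 47 = -44 (mod 4).
    Reduce coefficients mod 4: 1·t ≡ 0 (mod 4).
    So t ≡ 0 (mod 4).
    Then x = 47 + 65·0 = 47, valid modulo lcm(65, 4) = 260: x ≡ 47 (mod 260).
Verify: 47 mod 5 = 2 ✓, 47 mod 13 = 8 ✓, 47 mod 4 = 3 ✓.

x ≡ 47 (mod 260).


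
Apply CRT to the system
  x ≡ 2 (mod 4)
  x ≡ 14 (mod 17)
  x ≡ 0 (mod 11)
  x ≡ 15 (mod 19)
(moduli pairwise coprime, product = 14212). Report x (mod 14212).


Product of moduli M = 4 · 17 · 11 · 19 = 14212.
Merge one congruence at a time:
  Start: x ≡ 2 (mod 4).
  Combine with x ≡ 14 (mod 17); new modulus lcm = 68.
    Write x = 2 + 4·t and substitute into x ≡ 14 (mod 17): 4·t ≡ 14 − 2 = 12 (mod 17).
    The inverse of 4 mod 17 is 13 (since 4·13 = 52 = 3·17 + 1), so t ≡ 13·12 = 156 ≡ 3 (mod 17).
    Then x = 2 + 4·3 = 14, valid modulo lcm(4, 17) = 68: x ≡ 14 (mod 68).
  Combine with x ≡ 0 (mod 11); new modulus lcm = 748.
    Write x = 14 + 68·t and substitute into x ≡ 0 (mod 11): 68·t ≡ 0 − 14 = -14 (mod 11).
    Reduce coefficients mod 11: 2·t ≡ 8 (mod 11).
    The inverse of 2 mod 11 is 6 (since 2·6 = 12 = 1·11 + 1), so t ≡ 6·8 = 48 ≡ 4 (mod 11).
    Then x = 14 + 68·4 = 286, valid modulo lcm(68, 11) = 748: x ≡ 286 (mod 748).
  Combine with x ≡ 15 (mod 19); new modulus lcm = 14212.
    Write x = 286 + 748·t and substitute into x ≡ 15 (mod 19): 748·t ≡ 15 − 286 = -271 (mod 19).
    Reduce coefficients mod 19: 7·t ≡ 14 (mod 19).
    The inverse of 7 mod 19 is 11 (since 7·11 = 77 = 4·19 + 1), so t ≡ 11·14 = 154 ≡ 2 (mod 19).
    Then x = 286 + 748·2 = 1782, valid modulo lcm(748, 19) = 14212: x ≡ 1782 (mod 14212).
Verify against each original: 1782 mod 4 = 2, 1782 mod 17 = 14, 1782 mod 11 = 0, 1782 mod 19 = 15.

x ≡ 1782 (mod 14212).


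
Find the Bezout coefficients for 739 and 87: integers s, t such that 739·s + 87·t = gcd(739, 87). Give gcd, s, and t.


Euclidean algorithm on (739, 87) — divide until remainder is 0:
  739 = 8 · 87 + 43
  87 = 2 · 43 + 1
  43 = 43 · 1 + 0
gcd(739, 87) = 1.
Track Bezout coefficients alongside the remainders: start with r₀ = 739 = a·1 + b·0 (s = 1, t = 0) and r₁ = 87 = a·0 + b·1 (s = 0, t = 1); each new remainder r_{k+1} = r_{k-1} − q_k·r_k inherits s_{k+1} = s_{k-1} − q_k·s_k, t_{k+1} = t_{k-1} − q_k·t_k, so r_k = a·s_k + b·t_k at every step:
  q = 8: r = 43, s = 1 − 8·0 = 1, t = 0 − 8·1 = -8  (check: 739·1 + 87·(-8) = 43)
  q = 2: r = 1, s = 0 − 2·1 = -2, t = 1 − 2·(-8) = 17  (check: 739·(-2) + 87·17 = 1)
The row with r = 1 (the gcd) gives the Bezout coefficients s = -2, t = 17.
Result: 739 · (-2) + 87 · (17) = 1.

gcd(739, 87) = 1; s = -2, t = 17 (check: 739·(-2) + 87·17 = 1).


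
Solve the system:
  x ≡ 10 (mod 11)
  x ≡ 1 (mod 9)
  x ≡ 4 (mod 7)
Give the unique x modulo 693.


Moduli 11, 9, 7 are pairwise coprime; by CRT there is a unique solution modulo M = 11 · 9 · 7 = 693.
Solve pairwise, accumulating the modulus:
  Start with x ≡ 10 (mod 11).
  Combine with x ≡ 1 (mod 9): since gcd(11, 9) = 1, we get a unique residue mod 99.
    Write x = 10 + 11·t and substitute into x ≡ 1 (mod 9): 11·t ≡ 1 − 10 = -9 (mod 9).
    Reduce coefficients mod 9: 2·t ≡ 0 (mod 9).
    The inverse of 2 mod 9 is 5 (since 2·5 = 10 = 1·9 + 1), so t ≡ 5·0 = 0 ≡ 0 (mod 9).
    Then x = 10 + 11·0 = 10, valid modulo lcm(11, 9) = 99: x ≡ 10 (mod 99).
  Combine with x ≡ 4 (mod 7): since gcd(99, 7) = 1, we get a unique residue mod 693.
    Write x = 10 + 99·t and substitute into x ≡ 4 (mod 7): 99·t ≡ 4 − 10 = -6 (mod 7).
    Reduce coefficients mod 7: 1·t ≡ 1 (mod 7).
    So t ≡ 1 (mod 7).
    Then x = 10 + 99·1 = 109, valid modulo lcm(99, 7) = 693: x ≡ 109 (mod 693).
Verify: 109 mod 11 = 10 ✓, 109 mod 9 = 1 ✓, 109 mod 7 = 4 ✓.

x ≡ 109 (mod 693).


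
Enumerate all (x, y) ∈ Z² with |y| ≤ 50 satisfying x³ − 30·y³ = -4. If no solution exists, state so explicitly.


The equation is x³ - 30y³ = -4. For fixed y, x³ = 30·y³ − 4, so a solution requires the RHS to be a perfect cube.
Strategy: iterate y from -50 to 50, compute RHS = 30·y³ − 4, and check whether it is a (positive or negative) perfect cube.
Check small values of y:
  y = 0: RHS = -4 is not a perfect cube.
  y = 1: RHS = 26 is not a perfect cube.
  y = -1: RHS = -34 is not a perfect cube.
  y = 2: RHS = 236 is not a perfect cube.
  y = -2: RHS = -244 is not a perfect cube.
  y = 3: RHS = 806 is not a perfect cube.
  y = -3: RHS = -814 is not a perfect cube.
Continuing the search up to |y| = 50 finds no solutions either.
No (x, y) in the scanned range satisfies the equation.

No integer solutions with |y| ≤ 50.


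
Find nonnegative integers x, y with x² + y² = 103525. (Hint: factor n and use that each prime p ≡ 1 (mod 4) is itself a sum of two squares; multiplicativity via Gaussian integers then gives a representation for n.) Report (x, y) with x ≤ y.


Step 1: Factor n = 103525 = 5^2 · 41 · 101.
Step 2: Check the mod-4 condition on each prime factor: 5 ≡ 1 (mod 4), exponent 2; 41 ≡ 1 (mod 4), exponent 1; 101 ≡ 1 (mod 4), exponent 1.
All primes ≡ 3 (mod 4) appear to even exponent (or don't appear), so by the two-squares theorem n IS expressible as a sum of two squares.
Step 3: Build a representation. Group n = k² · m with k = 5 and m = 41 · 101 = 4141 (a product of primes ≡ 1 (mod 4)); a representation of m scales to one of n via (k·x)² + (k·y)² = k²(x² + y²). Each prime p ≡ 1 (mod 4) is itself a sum of two squares; find a² by testing p − a² for a perfect square:
  41: 41 − 1² = 40, 41 − 2² = 37, 41 − 3² = 32, 41 − 4² = 25 = 5² ⇒ 41 = 4² + 5².
  101: 101 − 1² = 100 = 10² ⇒ 101 = 1² + 10².
  Combine using the Brahmagupta–Fibonacci identity (a² + b²)(c² + d²) = (ac − bd)² + (ad + bc)² = (ac + bd)² + (ad − bc)²:
  41 · 101 = 4141: from (4² + 5²)(1² + 10²), take (4·1 − 5·10, 4·10 + 5·1) = (4 − 50, 40 + 5) = (-46, 45); dropping signs (only squares matter) gives (46, 45); check 46² + 45² = 2116 + 2025 = 4141 ✓.
  Scale by k = 5: (5·46, 5·45) = (230, 225).
Step 4: Order so x ≤ y and verify: 225² + 230² = 50625 + 52900 = 103525 = n. ✓

n = 103525 = 225² + 230² (one valid representation with x ≤ y).


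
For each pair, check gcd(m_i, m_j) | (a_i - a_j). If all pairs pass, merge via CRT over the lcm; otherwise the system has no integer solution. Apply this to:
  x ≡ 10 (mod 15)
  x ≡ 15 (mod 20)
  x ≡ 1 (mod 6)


Moduli 15, 20, 6 are not pairwise coprime, so CRT works modulo lcm(m_i) when all pairwise compatibility conditions hold.
Pairwise compatibility: gcd(m_i, m_j) must divide a_i - a_j for every pair.
Merge one congruence at a time:
  Start: x ≡ 10 (mod 15).
  Combine with x ≡ 15 (mod 20): gcd(15, 20) = 5; 15 - 10 = 5, which IS divisible by 5, so compatible.
    Write x = 10 + 15·t and substitute into x ≡ 15 (mod 20): 15·t ≡ 15 − 10 = 5 (mod 20).
    Divide the congruence (and modulus) by g = 5: 3·t ≡ 1 (mod 4).
    The inverse of 3 mod 4 is 3 (since 3·3 = 9 = 2·4 + 1), so t ≡ 3·1 = 3 ≡ 3 (mod 4).
    Then x = 10 + 15·3 = 55, valid modulo lcm(15, 20) = 60: x ≡ 55 (mod 60).
  Combine with x ≡ 1 (mod 6): gcd(60, 6) = 6; 1 - 55 = -54, which IS divisible by 6, so compatible.
    Write x = 55 + 60·t and substitute into x ≡ 1 (mod 6): 60·t ≡ 1 − 55 = -54 (mod 6).
    Divide the congruence (and modulus) by g = 6: 10·t ≡ -9 (mod 1).
    Modulo 1 every t works; take t = 0.
    Then x = 55 + 60·0 = 55, valid modulo lcm(60, 6) = 60: x ≡ 55 (mod 60).
Verify: 55 mod 15 = 10, 55 mod 20 = 15, 55 mod 6 = 1.

x ≡ 55 (mod 60).


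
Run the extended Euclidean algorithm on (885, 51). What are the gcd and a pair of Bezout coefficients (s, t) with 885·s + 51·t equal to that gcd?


Euclidean algorithm on (885, 51) — divide until remainder is 0:
  885 = 17 · 51 + 18
  51 = 2 · 18 + 15
  18 = 1 · 15 + 3
  15 = 5 · 3 + 0
gcd(885, 51) = 3.
Track Bezout coefficients alongside the remainders: start with r₀ = 885 = a·1 + b·0 (s = 1, t = 0) and r₁ = 51 = a·0 + b·1 (s = 0, t = 1); each new remainder r_{k+1} = r_{k-1} − q_k·r_k inherits s_{k+1} = s_{k-1} − q_k·s_k, t_{k+1} = t_{k-1} − q_k·t_k, so r_k = a·s_k + b·t_k at every step:
  q = 17: r = 18, s = 1 − 17·0 = 1, t = 0 − 17·1 = -17  (check: 885·1 + 51·(-17) = 18)
  q = 2: r = 15, s = 0 − 2·1 = -2, t = 1 − 2·(-17) = 35  (check: 885·(-2) + 51·35 = 15)
  q = 1: r = 3, s = 1 − 1·(-2) = 3, t = -17 − 1·35 = -52  (check: 885·3 + 51·(-52) = 3)
The row with r = 3 (the gcd) gives the Bezout coefficients s = 3, t = -52.
Result: 885 · (3) + 51 · (-52) = 3.

gcd(885, 51) = 3; s = 3, t = -52 (check: 885·3 + 51·(-52) = 3).


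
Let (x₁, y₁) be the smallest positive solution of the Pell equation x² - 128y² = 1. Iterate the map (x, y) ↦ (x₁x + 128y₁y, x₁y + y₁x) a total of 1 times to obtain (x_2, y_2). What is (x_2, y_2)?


Step 1: Find the fundamental solution (x₁, y₁) of x² - 128y² = 1.
  Expand √128 as a continued fraction. a₀ = ⌊√128⌋ = 11; iterate m_{k+1} = d_k·a_k − m_k, d_{k+1} = (128 − m_{k+1}²)/d_k, a_{k+1} = ⌊(a₀ + m_{k+1})/d_{k+1}⌋ (starting m₀ = 0, d₀ = 1), with convergents p_k = a_k·p_{k-1} + p_{k-2}, q_k = a_k·q_{k-1} + q_{k-2} (p₋₁ = 1, q₋₁ = 0):
  k = 0: a₀ = 11; p₀/q₀ = 11/1; p₀² − 128·q₀² = 121 − 128 = -7.
  k = 1: m = 11, d = 7, a = ⌊(11 + 11)/7⌋ = 3; p/q = (3·11 + 1)/(3·1 + 0) = 34/3; p² − 128·q² = 1156 − 1152 = 4.
  k = 2: m = 10, d = 4, a = ⌊(11 + 10)/4⌋ = 5; p/q = (5·34 + 11)/(5·3 + 1) = 181/16; p² − 128·q² = 32761 − 32768 = -7.
  k = 3: m = 10, d = 7, a = ⌊(11 + 10)/7⌋ = 3; p/q = (3·181 + 34)/(3·16 + 3) = 577/51; p² − 128·q² = 332929 − 332928 = 1.
  The first convergent with p² − 128·q² = 1 gives the fundamental solution (x₁, y₁) = (577, 51).
Step 2: Apply the recurrence (x_{n+1}, y_{n+1}) = (x₁x_n + 128y₁y_n, x₁y_n + y₁x_n) repeatedly.
  From (x_1, y_1) = (577, 51): x_2 = 577·577 + 128·51·51 = 665857; y_2 = 577·51 + 51·577 = 58854.
Step 3: Verify x_2² - 128·y_2² = 443365544449 - 443365544448 = 1 (should be 1). ✓

(x_1, y_1) = (577, 51); (x_2, y_2) = (665857, 58854).


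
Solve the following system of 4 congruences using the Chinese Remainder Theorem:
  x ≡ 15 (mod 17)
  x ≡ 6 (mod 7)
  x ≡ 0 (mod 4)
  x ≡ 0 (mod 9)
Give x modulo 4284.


Product of moduli M = 17 · 7 · 4 · 9 = 4284.
Merge one congruence at a time:
  Start: x ≡ 15 (mod 17).
  Combine with x ≡ 6 (mod 7); new modulus lcm = 119.
    Write x = 15 + 17·t and substitute into x ≡ 6 (mod 7): 17·t ≡ 6 − 15 = -9 (mod 7).
    Reduce coefficients mod 7: 3·t ≡ 5 (mod 7).
    The inverse of 3 mod 7 is 5 (since 3·5 = 15 = 2·7 + 1), so t ≡ 5·5 = 25 ≡ 4 (mod 7).
    Then x = 15 + 17·4 = 83, valid modulo lcm(17, 7) = 119: x ≡ 83 (mod 119).
  Combine with x ≡ 0 (mod 4); new modulus lcm = 476.
    Write x = 83 + 119·t and substitute into x ≡ 0 (mod 4): 119·t ≡ 0 − 83 = -83 (mod 4).
    Reduce coefficients mod 4: 3·t ≡ 1 (mod 4).
    The inverse of 3 mod 4 is 3 (since 3·3 = 9 = 2·4 + 1), so t ≡ 3·1 = 3 ≡ 3 (mod 4).
    Then x = 83 + 119·3 = 440, valid modulo lcm(119, 4) = 476: x ≡ 440 (mod 476).
  Combine with x ≡ 0 (mod 9); new modulus lcm = 4284.
    Write x = 440 + 476·t and substitute into x ≡ 0 (mod 9): 476·t ≡ 0 − 440 = -440 (mod 9).
    Reduce coefficients mod 9: 8·t ≡ 1 (mod 9).
    The inverse of 8 mod 9 is 8 (since 8·8 = 64 = 7·9 + 1), so t ≡ 8·1 = 8 ≡ 8 (mod 9).
    Then x = 440 + 476·8 = 4248, valid modulo lcm(476, 9) = 4284: x ≡ 4248 (mod 4284).
Verify against each original: 4248 mod 17 = 15, 4248 mod 7 = 6, 4248 mod 4 = 0, 4248 mod 9 = 0.

x ≡ 4248 (mod 4284).


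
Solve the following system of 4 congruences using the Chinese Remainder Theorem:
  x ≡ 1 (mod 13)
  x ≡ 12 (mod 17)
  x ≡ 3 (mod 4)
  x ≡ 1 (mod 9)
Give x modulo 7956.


Product of moduli M = 13 · 17 · 4 · 9 = 7956.
Merge one congruence at a time:
  Start: x ≡ 1 (mod 13).
  Combine with x ≡ 12 (mod 17); new modulus lcm = 221.
    Write x = 1 + 13·t and substitute into x ≡ 12 (mod 17): 13·t ≡ 12 − 1 = 11 (mod 17).
    The inverse of 13 mod 17 is 4 (since 13·4 = 52 = 3·17 + 1), so t ≡ 4·11 = 44 ≡ 10 (mod 17).
    Then x = 1 + 13·10 = 131, valid modulo lcm(13, 17) = 221: x ≡ 131 (mod 221).
  Combine with x ≡ 3 (mod 4); new modulus lcm = 884.
    Write x = 131 + 221·t and substitute into x ≡ 3 (mod 4): 221·t ≡ 3 − 131 = -128 (mod 4).
    Reduce coefficients mod 4: 1·t ≡ 0 (mod 4).
    So t ≡ 0 (mod 4).
    Then x = 131 + 221·0 = 131, valid modulo lcm(221, 4) = 884: x ≡ 131 (mod 884).
  Combine with x ≡ 1 (mod 9); new modulus lcm = 7956.
    Write x = 131 + 884·t and substitute into x ≡ 1 (mod 9): 884·t ≡ 1 − 131 = -130 (mod 9).
    Reduce coefficients mod 9: 2·t ≡ 5 (mod 9).
    The inverse of 2 mod 9 is 5 (since 2·5 = 10 = 1·9 + 1), so t ≡ 5·5 = 25 ≡ 7 (mod 9).
    Then x = 131 + 884·7 = 6319, valid modulo lcm(884, 9) = 7956: x ≡ 6319 (mod 7956).
Verify against each original: 6319 mod 13 = 1, 6319 mod 17 = 12, 6319 mod 4 = 3, 6319 mod 9 = 1.

x ≡ 6319 (mod 7956).
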